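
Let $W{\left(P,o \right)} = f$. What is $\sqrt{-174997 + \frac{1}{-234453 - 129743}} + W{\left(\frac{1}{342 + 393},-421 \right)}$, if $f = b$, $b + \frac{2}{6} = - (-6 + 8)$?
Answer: $- \frac{7}{3} + \frac{i \sqrt{5802844801746237}}{182098} \approx -2.3333 + 418.33 i$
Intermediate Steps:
$b = - \frac{7}{3}$ ($b = - \frac{1}{3} - \left(-6 + 8\right) = - \frac{1}{3} - 2 = - \frac{7}{3} \approx -2.3333$)
$f = - \frac{7}{3} \approx -2.3333$
$W{\left(P,o \right)} = - \frac{7}{3}$
$\sqrt{-174997 + \frac{1}{-234453 - 129743}} + W{\left(\frac{1}{342 + 393},-421 \right)} = \sqrt{-174997 + \frac{1}{-234453 - 129743}} - \frac{7}{3} = \sqrt{-174997 + \frac{1}{-364196}} - \frac{7}{3} = \sqrt{-174997 - \frac{1}{364196}} - \frac{7}{3} = \sqrt{- \frac{63733207413}{364196}} - \frac{7}{3} = \frac{i \sqrt{5802844801746237}}{182098} - \frac{7}{3} = - \frac{7}{3} + \frac{i \sqrt{5802844801746237}}{182098}$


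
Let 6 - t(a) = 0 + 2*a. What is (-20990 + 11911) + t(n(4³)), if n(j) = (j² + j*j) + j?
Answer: -25585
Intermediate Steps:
n(j) = j + 2*j² (n(j) = (j² + j²) + j = 2*j² + j = j + 2*j²)
t(a) = 6 - 2*a (t(a) = 6 - (0 + 2*a) = 6 - 2*a)
(-20990 + 11911) + t(n(4³)) = (-20990 + 11911) + (6 - 2*4³*(1 + 2*4³)) = -9079 + (6 - 128*(1 + 2*64)) = -9079 + (6 - 128*(1 + 128)) = -9079 + (6 - 128*129) = -9079 + (6 - 2*8256) = -9079 + (6 - 16512) = -9079 - 16506 = -25585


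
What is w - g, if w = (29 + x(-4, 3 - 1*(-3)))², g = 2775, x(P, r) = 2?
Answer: -1814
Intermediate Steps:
w = 961 (w = (29 + 2)² = 31² = 961)
w - g = 961 - 1*2775 = 961 - 2775 = -1814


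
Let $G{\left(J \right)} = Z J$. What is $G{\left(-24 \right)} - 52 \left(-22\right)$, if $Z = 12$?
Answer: $856$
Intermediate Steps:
$G{\left(J \right)} = 12 J$
$G{\left(-24 \right)} - 52 \left(-22\right) = 12 \left(-24\right) - 52 \left(-22\right) = -288 - -1144 = -288 + 1144 = 856$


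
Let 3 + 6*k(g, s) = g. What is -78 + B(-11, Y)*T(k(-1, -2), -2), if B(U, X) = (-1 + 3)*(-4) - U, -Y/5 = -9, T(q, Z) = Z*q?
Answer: -74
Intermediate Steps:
k(g, s) = -½ + g/6
Y = 45 (Y = -5*(-9) = 45)
B(U, X) = -8 - U (B(U, X) = 2*(-4) - U = -8 - U)
-78 + B(-11, Y)*T(k(-1, -2), -2) = -78 + (-8 - 1*(-11))*(-2*(-½ + (⅙)*(-1))) = -78 + (-8 + 11)*(-2*(-½ - ⅙)) = -78 + 3*(-2*(-⅔)) = -78 + 3*(4/3) = -78 + 4 = -74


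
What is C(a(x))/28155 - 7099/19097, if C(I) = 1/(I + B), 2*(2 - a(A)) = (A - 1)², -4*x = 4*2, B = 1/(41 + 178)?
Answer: -72822945857/195893302085 ≈ -0.37175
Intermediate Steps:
B = 1/219 ≈ 0.0045662
x = -2 ≈ -2.0000
a(A) = 2 - (-1 + A)²/2 (a(A) = 2 - (A - 1)²/2 = 2 - (-1 + A)²/2)
C(I) = 1/(1/219 + I) (C(I) = 1/(I + 1/219) = 1/(1/219 + I))
C(a(x))/28155 - 7099/19097 = (219/(1 + 219*(2 - (-1 - 2)²/2)))/28155 - 7099/19097 = (219/(1 + 219*(2 - ½*(-3)²)))*(1/28155) - 7099*1/19097 = (219/(1 + 219*(2 - ½*9)))*(1/28155) - 7099/19097 = (219/(1 + 219*(2 - 9/2)))*(1/28155) - 7099/19097 = (219/(1 + 219*(-5/2)))*(1/28155) - 7099/19097 = (219/(1 - 1095/2))*(1/28155) - 7099/19097 = (219/(-1093/2))*(1/28155) - 7099/19097 = (219*(-2/1093))*(1/28155) - 7099/19097 = -438/1093*1/28155 - 7099/19097 = -146/10257805 - 7099/19097 = -72822945857/195893302085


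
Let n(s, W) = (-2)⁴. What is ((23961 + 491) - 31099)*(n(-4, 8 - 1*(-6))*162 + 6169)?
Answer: -58234367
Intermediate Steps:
n(s, W) = 16
((23961 + 491) - 31099)*(n(-4, 8 - 1*(-6))*162 + 6169) = ((23961 + 491) - 31099)*(16*162 + 6169) = (24452 - 31099)*(2592 + 6169) = -6647*8761 = -58234367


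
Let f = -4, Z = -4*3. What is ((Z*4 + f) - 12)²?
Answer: 4096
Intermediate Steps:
Z = -12
((Z*4 + f) - 12)² = ((-12*4 - 4) - 12)² = ((-48 - 4) - 12)² = (-52 - 12)² = (-64)² = 4096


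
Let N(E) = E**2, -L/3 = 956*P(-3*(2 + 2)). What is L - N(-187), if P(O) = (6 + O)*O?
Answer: -241465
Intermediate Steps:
P(O) = O*(6 + O)
L = -206496 (L = -2868*(-3*(2 + 2))*(6 - 3*(2 + 2)) = -2868*(-3*4)*(6 - 3*4) = -2868*(-12*(6 - 12)) = -2868*(-12*(-6)) = -2868*72 = -3*68832 = -206496)
L - N(-187) = -206496 - 1*(-187)**2 = -206496 - 1*34969 = -206496 - 34969 = -241465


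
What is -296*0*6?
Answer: 0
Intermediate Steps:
-296*0*6 = -296*0 = -1*0 = 0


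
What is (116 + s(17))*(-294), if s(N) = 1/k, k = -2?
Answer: -33957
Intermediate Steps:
s(N) = -½ (s(N) = 1/(-2) = -½)
(116 + s(17))*(-294) = (116 - ½)*(-294) = (231/2)*(-294) = -33957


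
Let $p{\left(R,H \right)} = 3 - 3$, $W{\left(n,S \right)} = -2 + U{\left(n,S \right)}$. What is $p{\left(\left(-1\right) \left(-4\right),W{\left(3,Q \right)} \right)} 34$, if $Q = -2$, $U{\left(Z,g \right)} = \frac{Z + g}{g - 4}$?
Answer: $0$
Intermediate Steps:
$U{\left(Z,g \right)} = \frac{Z + g}{-4 + g}$
$W{\left(n,S \right)} = -2 + \frac{S + n}{-4 + S}$ ($W{\left(n,S \right)} = -2 + \frac{n + S}{-4 + S} = -2 + \frac{S + n}{-4 + S}$)
$p{\left(R,H \right)} = 0$
$p{\left(\left(-1\right) \left(-4\right),W{\left(3,Q \right)} \right)} 34 = 0 \cdot 34 = 0$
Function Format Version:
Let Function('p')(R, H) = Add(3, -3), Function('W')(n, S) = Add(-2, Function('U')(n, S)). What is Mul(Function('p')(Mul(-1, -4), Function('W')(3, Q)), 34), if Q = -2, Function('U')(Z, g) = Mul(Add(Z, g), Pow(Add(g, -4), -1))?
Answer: 0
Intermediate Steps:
Function('U')(Z, g) = Mul(Pow(Add(-4, g), -1), Add(Z, g)) (Function('U')(Z, g) = Mul(Add(Z, g), Pow(Add(-4, g), -1)) = Mul(Pow(Add(-4, g), -1), Add(Z, g)))
Function('W')(n, S) = Add(-2, Mul(Pow(Add(-4, S), -1), Add(S, n))) (Function('W')(n, S) = Add(-2, Mul(Pow(Add(-4, S), -1), Add(n, S))) = Add(-2, Mul(Pow(Add(-4, S), -1), Add(S, n))))
Function('p')(R, H) = 0
Mul(Function('p')(Mul(-1, -4), Function('W')(3, Q)), 34) = Mul(0, 34) = 0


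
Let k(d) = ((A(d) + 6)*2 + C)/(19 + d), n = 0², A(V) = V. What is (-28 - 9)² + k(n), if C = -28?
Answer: 25995/19 ≈ 1368.2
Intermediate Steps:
n = 0
k(d) = (-16 + 2*d)/(19 + d) (k(d) = ((d + 6)*2 - 28)/(19 + d) = ((6 + d)*2 - 28)/(19 + d) = ((12 + 2*d) - 28)/(19 + d) = (-16 + 2*d)/(19 + d))
(-28 - 9)² + k(n) = (-28 - 9)² + 2*(-8 + 0)/(19 + 0) = (-37)² + 2*(-8)/19 = 1369 + 2*(1/19)*(-8) = 1369 - 16/19 = 25995/19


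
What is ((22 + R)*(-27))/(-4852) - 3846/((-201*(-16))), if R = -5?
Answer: -716027/650168 ≈ -1.1013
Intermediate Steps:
((22 + R)*(-27))/(-4852) - 3846/((-201*(-16))) = ((22 - 5)*(-27))/(-4852) - 3846/((-201*(-16))) = (17*(-27))*(-1/4852) - 3846/3216 = -459*(-1/4852) - 3846*1/3216 = 459/4852 - 641/536 = -716027/650168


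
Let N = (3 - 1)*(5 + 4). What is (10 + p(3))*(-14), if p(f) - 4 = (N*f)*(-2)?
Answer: 1316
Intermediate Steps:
N = 18 (N = 2*9 = 18)
p(f) = 4 - 36*f (p(f) = 4 + (18*f)*(-2) = 4 - 36*f)
(10 + p(3))*(-14) = (10 + (4 - 36*3))*(-14) = (10 + (4 - 108))*(-14) = (10 - 104)*(-14) = -94*(-14) = 1316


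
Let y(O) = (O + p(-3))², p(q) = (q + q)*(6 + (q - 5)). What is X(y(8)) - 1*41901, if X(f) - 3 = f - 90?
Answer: -41588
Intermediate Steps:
p(q) = 2*q*(1 + q) (p(q) = (2*q)*(6 + (-5 + q)) = (2*q)*(1 + q) = 2*q*(1 + q))
y(O) = (12 + O)² (y(O) = (O + 2*(-3)*(1 - 3))² = (O + 2*(-3)*(-2))² = (O + 12)² = (12 + O)²)
X(f) = -87 + f (X(f) = 3 + (f - 90) = 3 + (-90 + f) = -87 + f)
X(y(8)) - 1*41901 = (-87 + (12 + 8)²) - 1*41901 = (-87 + 20²) - 41901 = (-87 + 400) - 41901 = 313 - 41901 = -41588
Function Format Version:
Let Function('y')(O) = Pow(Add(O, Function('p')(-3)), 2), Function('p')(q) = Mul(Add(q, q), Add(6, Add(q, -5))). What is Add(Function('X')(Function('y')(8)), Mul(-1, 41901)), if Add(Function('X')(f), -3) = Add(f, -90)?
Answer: -41588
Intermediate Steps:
Function('p')(q) = Mul(2, q, Add(1, q)) (Function('p')(q) = Mul(Mul(2, q), Add(6, Add(-5, q))) = Mul(Mul(2, q), Add(1, q)) = Mul(2, q, Add(1, q)))
Function('y')(O) = Pow(Add(12, O), 2) (Function('y')(O) = Pow(Add(O, Mul(2, -3, Add(1, -3))), 2) = Pow(Add(O, Mul(2, -3, -2)), 2) = Pow(Add(O, 12), 2) = Pow(Add(12, O), 2))
Function('X')(f) = Add(-87, f) (Function('X')(f) = Add(3, Add(f, -90)) = Add(3, Add(-90, f)) = Add(-87, f))
Add(Function('X')(Function('y')(8)), Mul(-1, 41901)) = Add(Add(-87, Pow(Add(12, 8), 2)), Mul(-1, 41901)) = Add(Add(-87, Pow(20, 2)), -41901) = Add(Add(-87, 400), -41901) = Add(313, -41901) = -41588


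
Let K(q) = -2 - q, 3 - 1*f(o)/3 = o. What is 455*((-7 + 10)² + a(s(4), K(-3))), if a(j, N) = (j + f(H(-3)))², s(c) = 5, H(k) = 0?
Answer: 93275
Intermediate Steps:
f(o) = 9 - 3*o
a(j, N) = (9 + j)² (a(j, N) = (j + (9 - 3*0))² = (j + (9 + 0))² = (j + 9)² = (9 + j)²)
455*((-7 + 10)² + a(s(4), K(-3))) = 455*((-7 + 10)² + (9 + 5)²) = 455*(3² + 14²) = 455*(9 + 196) = 455*205 = 93275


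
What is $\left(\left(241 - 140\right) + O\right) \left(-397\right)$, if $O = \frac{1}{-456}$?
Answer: $- \frac{18283835}{456} \approx -40096.0$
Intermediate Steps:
$O = - \frac{1}{456} \approx -0.002193$
$\left(\left(241 - 140\right) + O\right) \left(-397\right) = \left(\left(241 - 140\right) - \frac{1}{456}\right) \left(-397\right) = \left(101 - \frac{1}{456}\right) \left(-397\right) = \frac{46055}{456} \left(-397\right) = - \frac{18283835}{456}$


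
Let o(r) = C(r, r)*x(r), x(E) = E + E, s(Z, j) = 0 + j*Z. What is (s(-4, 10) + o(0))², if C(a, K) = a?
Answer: 1600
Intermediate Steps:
s(Z, j) = Z*j (s(Z, j) = 0 + Z*j = Z*j)
x(E) = 2*E
o(r) = 2*r² (o(r) = r*(2*r) = 2*r²)
(s(-4, 10) + o(0))² = (-4*10 + 2*0²)² = (-40 + 2*0)² = (-40 + 0)² = (-40)² = 1600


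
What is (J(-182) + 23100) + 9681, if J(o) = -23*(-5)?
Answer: 32896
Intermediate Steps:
J(o) = 115
(J(-182) + 23100) + 9681 = (115 + 23100) + 9681 = 23215 + 9681 = 32896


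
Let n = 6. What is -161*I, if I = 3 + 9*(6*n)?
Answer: -52647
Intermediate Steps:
I = 327 (I = 3 + 9*(6*6) = 3 + 9*36 = 3 + 324 = 327)
-161*I = -161*327 = -52647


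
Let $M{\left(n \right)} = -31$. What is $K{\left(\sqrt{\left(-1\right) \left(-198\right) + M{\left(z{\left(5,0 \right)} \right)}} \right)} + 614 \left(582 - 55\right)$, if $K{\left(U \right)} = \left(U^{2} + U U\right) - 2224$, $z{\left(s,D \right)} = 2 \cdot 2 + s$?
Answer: $321688$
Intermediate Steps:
$z{\left(s,D \right)} = 4 + s$
$K{\left(U \right)} = -2224 + 2 U^{2}$ ($K{\left(U \right)} = \left(U^{2} + U^{2}\right) - 2224 = 2 U^{2} - 2224 = -2224 + 2 U^{2}$)
$K{\left(\sqrt{\left(-1\right) \left(-198\right) + M{\left(z{\left(5,0 \right)} \right)}} \right)} + 614 \left(582 - 55\right) = \left(-2224 + 2 \left(\sqrt{\left(-1\right) \left(-198\right) - 31}\right)^{2}\right) + 614 \left(582 - 55\right) = \left(-2224 + 2 \left(\sqrt{198 - 31}\right)^{2}\right) + 614 \cdot 527 = \left(-2224 + 2 \left(\sqrt{167}\right)^{2}\right) + 323578 = \left(-2224 + 2 \cdot 167\right) + 323578 = \left(-2224 + 334\right) + 323578 = -1890 + 323578 = 321688$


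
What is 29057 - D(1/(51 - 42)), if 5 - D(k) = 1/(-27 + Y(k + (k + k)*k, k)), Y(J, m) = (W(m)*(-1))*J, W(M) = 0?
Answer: 784403/27 ≈ 29052.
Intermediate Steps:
Y(J, m) = 0 (Y(J, m) = (0*(-1))*J = 0*J = 0)
D(k) = 136/27 (D(k) = 5 - 1/(-27 + 0) = 5 - 1/(-27) = 5 - 1*(-1/27) = 5 + 1/27 = 136/27)
29057 - D(1/(51 - 42)) = 29057 - 1*136/27 = 29057 - 136/27 = 784403/27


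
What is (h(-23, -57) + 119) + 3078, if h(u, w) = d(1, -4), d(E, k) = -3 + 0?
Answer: 3194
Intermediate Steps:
d(E, k) = -3
h(u, w) = -3
(h(-23, -57) + 119) + 3078 = (-3 + 119) + 3078 = 116 + 3078 = 3194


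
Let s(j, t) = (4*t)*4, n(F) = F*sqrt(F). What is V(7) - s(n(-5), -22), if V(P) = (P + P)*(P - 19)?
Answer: 184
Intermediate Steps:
n(F) = F**(3/2)
s(j, t) = 16*t
V(P) = 2*P*(-19 + P) (V(P) = (2*P)*(-19 + P) = 2*P*(-19 + P))
V(7) - s(n(-5), -22) = 2*7*(-19 + 7) - 16*(-22) = 2*7*(-12) - 1*(-352) = -168 + 352 = 184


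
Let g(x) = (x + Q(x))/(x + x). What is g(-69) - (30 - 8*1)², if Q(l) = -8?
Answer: -66715/138 ≈ -483.44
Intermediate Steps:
g(x) = (-8 + x)/(2*x) (g(x) = (x - 8)/(x + x) = (-8 + x)/((2*x)) = (-8 + x)*(1/(2*x)) = (-8 + x)/(2*x))
g(-69) - (30 - 8*1)² = (½)*(-8 - 69)/(-69) - (30 - 8*1)² = (½)*(-1/69)*(-77) - (30 - 8)² = 77/138 - 1*22² = 77/138 - 1*484 = 77/138 - 484 = -66715/138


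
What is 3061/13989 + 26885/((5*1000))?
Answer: 78279853/13989000 ≈ 5.5958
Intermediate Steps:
3061/13989 + 26885/((5*1000)) = 3061*(1/13989) + 26885/5000 = 3061/13989 + 26885*(1/5000) = 3061/13989 + 5377/1000 = 78279853/13989000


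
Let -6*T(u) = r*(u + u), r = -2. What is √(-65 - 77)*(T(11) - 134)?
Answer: -380*I*√142/3 ≈ -1509.4*I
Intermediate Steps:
T(u) = 2*u/3 (T(u) = -(-1)*(u + u)/3 = -(-1)*2*u/3 = -(-2)*u/3 = 2*u/3)
√(-65 - 77)*(T(11) - 134) = √(-65 - 77)*((⅔)*11 - 134) = √(-142)*(22/3 - 134) = (I*√142)*(-380/3) = -380*I*√142/3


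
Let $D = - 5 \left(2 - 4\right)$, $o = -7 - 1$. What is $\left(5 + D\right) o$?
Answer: $-120$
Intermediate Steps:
$o = -8$
$D = 10$ ($D = \left(-5\right) \left(-2\right) = 10$)
$\left(5 + D\right) o = \left(5 + 10\right) \left(-8\right) = 15 \left(-8\right) = -120$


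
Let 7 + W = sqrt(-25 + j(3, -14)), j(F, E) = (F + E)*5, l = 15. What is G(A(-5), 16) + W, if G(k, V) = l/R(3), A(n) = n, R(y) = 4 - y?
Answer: 8 + 4*I*sqrt(5) ≈ 8.0 + 8.9443*I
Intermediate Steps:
j(F, E) = 5*E + 5*F (j(F, E) = (E + F)*5 = 5*E + 5*F)
G(k, V) = 15 (G(k, V) = 15/(4 - 1*3) = 15/(4 - 3) = 15/1 = 15*1 = 15)
W = -7 + 4*I*sqrt(5) (W = -7 + sqrt(-25 + (5*(-14) + 5*3)) = -7 + sqrt(-25 + (-70 + 15)) = -7 + sqrt(-25 - 55) = -7 + sqrt(-80) = -7 + 4*I*sqrt(5) ≈ -7.0 + 8.9443*I)
G(A(-5), 16) + W = 15 + (-7 + 4*I*sqrt(5)) = 8 + 4*I*sqrt(5)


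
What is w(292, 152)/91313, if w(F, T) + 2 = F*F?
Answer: 85262/91313 ≈ 0.93373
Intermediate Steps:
w(F, T) = -2 + F² (w(F, T) = -2 + F*F = -2 + F²)
w(292, 152)/91313 = (-2 + 292²)/91313 = (-2 + 85264)*(1/91313) = 85262*(1/91313) = 85262/91313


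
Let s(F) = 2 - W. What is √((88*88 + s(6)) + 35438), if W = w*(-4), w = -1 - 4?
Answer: 6*√1199 ≈ 207.76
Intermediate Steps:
w = -5
W = 20 (W = -5*(-4) = 20)
s(F) = -18 (s(F) = 2 - 1*20 = 2 - 20 = -18)
√((88*88 + s(6)) + 35438) = √((88*88 - 18) + 35438) = √((7744 - 18) + 35438) = √(7726 + 35438) = √43164 = 6*√1199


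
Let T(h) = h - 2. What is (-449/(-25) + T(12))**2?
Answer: 488601/625 ≈ 781.76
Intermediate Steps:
T(h) = -2 + h
(-449/(-25) + T(12))**2 = (-449/(-25) + (-2 + 12))**2 = (-449*(-1/25) + 10)**2 = (449/25 + 10)**2 = (699/25)**2 = 488601/625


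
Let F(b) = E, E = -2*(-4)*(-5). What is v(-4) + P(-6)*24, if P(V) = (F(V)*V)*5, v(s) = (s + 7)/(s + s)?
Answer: 230397/8 ≈ 28800.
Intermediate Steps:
v(s) = (7 + s)/(2*s) (v(s) = (7 + s)/((2*s)) = (7 + s)*(1/(2*s)) = (7 + s)/(2*s))
E = -40 (E = 8*(-5) = -40)
F(b) = -40
P(V) = -200*V (P(V) = -40*V*5 = -200*V)
v(-4) + P(-6)*24 = (1/2)*(7 - 4)/(-4) - 200*(-6)*24 = (1/2)*(-1/4)*3 + 1200*24 = -3/8 + 28800 = 230397/8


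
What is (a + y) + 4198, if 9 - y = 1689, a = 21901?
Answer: 24419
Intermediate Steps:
y = -1680 (y = 9 - 1*1689 = 9 - 1689 = -1680)
(a + y) + 4198 = (21901 - 1680) + 4198 = 20221 + 4198 = 24419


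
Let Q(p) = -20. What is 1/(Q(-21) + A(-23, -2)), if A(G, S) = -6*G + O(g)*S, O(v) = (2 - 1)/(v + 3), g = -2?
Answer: 1/116 ≈ 0.0086207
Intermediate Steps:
O(v) = 1/(3 + v)
A(G, S) = S - 6*G (A(G, S) = -6*G + S/(3 - 2) = -6*G + S/1 = -6*G + 1*S = -6*G + S = S - 6*G)
1/(Q(-21) + A(-23, -2)) = 1/(-20 + (-2 - 6*(-23))) = 1/(-20 + (-2 + 138)) = 1/(-20 + 136) = 1/116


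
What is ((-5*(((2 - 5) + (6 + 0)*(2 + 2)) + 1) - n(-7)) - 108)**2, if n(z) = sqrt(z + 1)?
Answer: (218 + I*sqrt(6))**2 ≈ 47518.0 + 1068.0*I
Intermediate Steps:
n(z) = sqrt(1 + z)
((-5*(((2 - 5) + (6 + 0)*(2 + 2)) + 1) - n(-7)) - 108)**2 = ((-5*(((2 - 5) + (6 + 0)*(2 + 2)) + 1) - sqrt(1 - 7)) - 108)**2 = ((-5*((-3 + 6*4) + 1) - sqrt(-6)) - 108)**2 = ((-5*((-3 + 24) + 1) - I*sqrt(6)) - 108)**2 = ((-5*(21 + 1) - I*sqrt(6)) - 108)**2 = ((-5*22 - I*sqrt(6)) - 108)**2 = ((-110 - I*sqrt(6)) - 108)**2 = (-218 - I*sqrt(6))**2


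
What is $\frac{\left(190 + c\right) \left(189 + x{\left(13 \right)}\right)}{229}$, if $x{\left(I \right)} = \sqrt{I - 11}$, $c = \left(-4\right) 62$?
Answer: $- \frac{10962}{229} - \frac{58 \sqrt{2}}{229} \approx -48.227$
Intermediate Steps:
$c = -248$
$x{\left(I \right)} = \sqrt{-11 + I}$
$\frac{\left(190 + c\right) \left(189 + x{\left(13 \right)}\right)}{229} = \frac{\left(190 - 248\right) \left(189 + \sqrt{-11 + 13}\right)}{229} = - 58 \left(189 + \sqrt{2}\right) \frac{1}{229} = \left(-10962 - 58 \sqrt{2}\right) \frac{1}{229} = - \frac{10962}{229} - \frac{58 \sqrt{2}}{229}$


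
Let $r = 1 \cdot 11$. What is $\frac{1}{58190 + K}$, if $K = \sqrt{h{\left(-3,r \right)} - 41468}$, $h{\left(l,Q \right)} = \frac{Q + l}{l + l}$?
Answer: $\frac{87285}{5079176354} - \frac{i \sqrt{93306}}{5079176354} \approx 1.7185 \cdot 10^{-5} - 6.014 \cdot 10^{-8} i$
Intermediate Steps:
$r = 11$
$h{\left(l,Q \right)} = \frac{Q + l}{2 l}$
$K = \frac{2 i \sqrt{93306}}{3}$ ($K = \sqrt{\frac{11 - 3}{2 \left(-3\right)} - 41468} = \sqrt{\frac{1}{2} \left(- \frac{1}{3}\right) 8 - 41468} = \sqrt{- \frac{4}{3} - 41468} = \sqrt{- \frac{124408}{3}} = \frac{2 i \sqrt{93306}}{3} \approx 203.64 i$)
$\frac{1}{58190 + K} = \frac{1}{58190 + \frac{2 i \sqrt{93306}}{3}}$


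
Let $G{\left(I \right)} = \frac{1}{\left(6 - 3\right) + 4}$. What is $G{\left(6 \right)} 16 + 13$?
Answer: $\frac{107}{7} \approx 15.286$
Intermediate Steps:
$G{\left(I \right)} = \frac{1}{7}$ ($G{\left(I \right)} = \frac{1}{\left(6 - 3\right) + 4} = \frac{1}{3 + 4} = \frac{1}{7}$)
$G{\left(6 \right)} 16 + 13 = \frac{1}{7} \cdot 16 + 13 = \frac{16}{7} + 13 = \frac{107}{7}$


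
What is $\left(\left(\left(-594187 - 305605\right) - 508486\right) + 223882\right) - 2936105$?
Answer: $-4120501$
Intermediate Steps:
$\left(\left(\left(-594187 - 305605\right) - 508486\right) + 223882\right) - 2936105 = \left(\left(-899792 - 508486\right) + 223882\right) - 2936105 = \left(-1408278 + 223882\right) - 2936105 = -1184396 - 2936105 = -4120501$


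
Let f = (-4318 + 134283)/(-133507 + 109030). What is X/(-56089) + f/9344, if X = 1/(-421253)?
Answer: -3070768540413817/5403954970345658496 ≈ -0.00056824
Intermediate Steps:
X = -1/421253 ≈ -2.3739e-6
f = -129965/24477 (f = 129965/(-24477) = 129965*(-1/24477) = -129965/24477 ≈ -5.3097)
X/(-56089) + f/9344 = -1/421253/(-56089) - 129965/24477/9344 = -1/421253*(-1/56089) - 129965/24477*1/9344 = 1/23627659517 - 129965/228713088 = -3070768540413817/5403954970345658496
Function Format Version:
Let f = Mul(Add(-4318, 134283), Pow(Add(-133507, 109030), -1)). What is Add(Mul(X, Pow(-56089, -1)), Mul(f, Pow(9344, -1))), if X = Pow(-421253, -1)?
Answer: Rational(-3070768540413817, 5403954970345658496) ≈ -0.00056824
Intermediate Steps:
X = Rational(-1, 421253) ≈ -2.3739e-6
f = Rational(-129965, 24477) (f = Mul(129965, Pow(-24477, -1)) = Mul(129965, Rational(-1, 24477)) = Rational(-129965, 24477) ≈ -5.3097)
Add(Mul(X, Pow(-56089, -1)), Mul(f, Pow(9344, -1))) = Add(Mul(Rational(-1, 421253), Pow(-56089, -1)), Mul(Rational(-129965, 24477), Pow(9344, -1))) = Add(Mul(Rational(-1, 421253), Rational(-1, 56089)), Mul(Rational(-129965, 24477), Rational(1, 9344))) = Add(Rational(1, 23627659517), Rational(-129965, 228713088)) = Rational(-3070768540413817, 5403954970345658496)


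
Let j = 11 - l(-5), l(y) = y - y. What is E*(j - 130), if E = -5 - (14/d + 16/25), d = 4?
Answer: 54383/50 ≈ 1087.7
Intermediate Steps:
E = -457/50 (E = -5 - (14/4 + 16/25) = -5 - (14*(1/4) + 16*(1/25)) = -5 - (7/2 + 16/25) = -5 - 1*207/50 = -5 - 207/50 = -457/50 ≈ -9.1400)
l(y) = 0
j = 11 (j = 11 - 1*0 = 11 + 0 = 11)
E*(j - 130) = -457*(11 - 130)/50 = -457/50*(-119) = 54383/50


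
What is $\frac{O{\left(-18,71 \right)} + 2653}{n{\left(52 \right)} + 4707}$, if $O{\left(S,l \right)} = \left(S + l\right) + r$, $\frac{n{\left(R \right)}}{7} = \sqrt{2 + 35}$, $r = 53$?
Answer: $\frac{12986613}{22154036} - \frac{19313 \sqrt{37}}{22154036} \approx 0.58089$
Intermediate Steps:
$n{\left(R \right)} = 7 \sqrt{37}$ ($n{\left(R \right)} = 7 \sqrt{2 + 35} = 7 \sqrt{37}$)
$O{\left(S,l \right)} = 53 + S + l$ ($O{\left(S,l \right)} = \left(S + l\right) + 53 = 53 + S + l$)
$\frac{O{\left(-18,71 \right)} + 2653}{n{\left(52 \right)} + 4707} = \frac{\left(53 - 18 + 71\right) + 2653}{7 \sqrt{37} + 4707} = \frac{106 + 2653}{4707 + 7 \sqrt{37}} = \frac{2759}{4707 + 7 \sqrt{37}}$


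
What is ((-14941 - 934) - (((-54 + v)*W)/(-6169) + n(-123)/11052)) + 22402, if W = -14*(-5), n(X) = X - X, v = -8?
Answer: 1298733/199 ≈ 6526.3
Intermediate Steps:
n(X) = 0
W = 70
((-14941 - 934) - (((-54 + v)*W)/(-6169) + n(-123)/11052)) + 22402 = ((-14941 - 934) - (((-54 - 8)*70)/(-6169) + 0/11052)) + 22402 = (-15875 - (-62*70*(-1/6169) + 0*(1/11052))) + 22402 = (-15875 - (-4340*(-1/6169) + 0)) + 22402 = (-15875 - (140/199 + 0)) + 22402 = (-15875 - 1*140/199) + 22402 = (-15875 - 140/199) + 22402 = -3159265/199 + 22402 = 1298733/199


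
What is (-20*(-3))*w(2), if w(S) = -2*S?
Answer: -240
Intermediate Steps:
(-20*(-3))*w(2) = (-20*(-3))*(-2*2) = 60*(-4) = -240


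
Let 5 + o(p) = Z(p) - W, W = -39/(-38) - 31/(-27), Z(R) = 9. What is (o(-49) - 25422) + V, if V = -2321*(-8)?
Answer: -7030331/1026 ≈ -6852.2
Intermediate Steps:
V = 18568
W = 2231/1026 (W = -39*(-1/38) - 31*(-1/27) = 39/38 + 31/27 = 2231/1026 ≈ 2.1745)
o(p) = 1873/1026 (o(p) = -5 + (9 - 1*2231/1026) = -5 + (9 - 2231/1026) = -5 + 7003/1026 = 1873/1026)
(o(-49) - 25422) + V = (1873/1026 - 25422) + 18568 = -26081099/1026 + 18568 = -7030331/1026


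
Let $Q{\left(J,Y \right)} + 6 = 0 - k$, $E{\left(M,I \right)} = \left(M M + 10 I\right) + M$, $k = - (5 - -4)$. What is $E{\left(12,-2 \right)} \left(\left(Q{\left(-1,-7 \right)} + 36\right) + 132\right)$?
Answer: $23256$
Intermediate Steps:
$k = -9$ ($k = - (5 + 4) = \left(-1\right) 9 = -9$)
$E{\left(M,I \right)} = M + M^{2} + 10 I$ ($E{\left(M,I \right)} = \left(M^{2} + 10 I\right) + M = M + M^{2} + 10 I$)
$Q{\left(J,Y \right)} = 3$ ($Q{\left(J,Y \right)} = -6 + \left(0 - -9\right) = -6 + \left(0 + 9\right) = -6 + 9 = 3$)
$E{\left(12,-2 \right)} \left(\left(Q{\left(-1,-7 \right)} + 36\right) + 132\right) = \left(12 + 12^{2} + 10 \left(-2\right)\right) \left(\left(3 + 36\right) + 132\right) = \left(12 + 144 - 20\right) \left(39 + 132\right) = 136 \cdot 171 = 23256$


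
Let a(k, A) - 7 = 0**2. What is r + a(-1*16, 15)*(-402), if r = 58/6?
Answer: -8413/3 ≈ -2804.3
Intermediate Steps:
r = 29/3 (r = 58*(1/6) = 29/3 ≈ 9.6667)
a(k, A) = 7 (a(k, A) = 7 + 0**2 = 7 + 0 = 7)
r + a(-1*16, 15)*(-402) = 29/3 + 7*(-402) = 29/3 - 2814 = -8413/3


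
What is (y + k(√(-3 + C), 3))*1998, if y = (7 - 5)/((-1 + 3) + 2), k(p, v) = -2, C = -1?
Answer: -2997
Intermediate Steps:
y = ½ (y = 2/(2 + 2) = 2/4 = 2*(¼) = ½ ≈ 0.50000)
(y + k(√(-3 + C), 3))*1998 = (½ - 2)*1998 = -3/2*1998 = -2997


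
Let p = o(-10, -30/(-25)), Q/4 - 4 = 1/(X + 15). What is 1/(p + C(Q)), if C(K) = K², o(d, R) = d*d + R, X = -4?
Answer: 605/223226 ≈ 0.0027103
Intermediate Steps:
o(d, R) = R + d² (o(d, R) = d² + R = R + d²)
Q = 180/11 (Q = 16 + 4/(-4 + 15) = 16 + 4/11 = 180/11 ≈ 16.364)
p = 506/5 (p = -30/(-25) + (-10)² = -30*(-1/25) + 100 = 6/5 + 100 = 506/5 ≈ 101.20)
1/(p + C(Q)) = 1/(506/5 + (180/11)²) = 1/(506/5 + 32400/121) = 1/(223226/605) = 605/223226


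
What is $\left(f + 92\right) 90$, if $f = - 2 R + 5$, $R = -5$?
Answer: $9630$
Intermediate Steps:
$f = 15$ ($f = \left(-2\right) \left(-5\right) + 5 = 10 + 5 = 15$)
$\left(f + 92\right) 90 = \left(15 + 92\right) 90 = 107 \cdot 90 = 9630$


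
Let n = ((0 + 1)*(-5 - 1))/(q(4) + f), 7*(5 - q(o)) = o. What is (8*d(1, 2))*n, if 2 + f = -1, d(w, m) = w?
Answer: -168/5 ≈ -33.600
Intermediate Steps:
f = -3 (f = -2 - 1 = -3)
q(o) = 5 - o/7
n = -21/5 (n = ((0 + 1)*(-5 - 1))/((5 - ⅐*4) - 3) = (1*(-6))/((5 - 4/7) - 3) = -6/(31/7 - 3) = -6/(10/7) = (7/10)*(-6) = -21/5 ≈ -4.2000)
(8*d(1, 2))*n = (8*1)*(-21/5) = 8*(-21/5) = -168/5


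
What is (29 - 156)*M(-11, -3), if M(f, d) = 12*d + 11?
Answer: 3175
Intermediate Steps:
M(f, d) = 11 + 12*d
(29 - 156)*M(-11, -3) = (29 - 156)*(11 + 12*(-3)) = -127*(11 - 36) = -127*(-25) = 3175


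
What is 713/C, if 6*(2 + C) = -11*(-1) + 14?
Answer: 4278/13 ≈ 329.08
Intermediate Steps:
C = 13/6 (C = -2 + (-11*(-1) + 14)/6 = -2 + (11 + 14)/6 = -2 + (⅙)*25 = -2 + 25/6 = 13/6 ≈ 2.1667)
713/C = 713/(13/6) = 713*(6/13) = 4278/13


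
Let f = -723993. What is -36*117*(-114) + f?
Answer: -243825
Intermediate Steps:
-36*117*(-114) + f = -36*117*(-114) - 723993 = -4212*(-114) - 723993 = 480168 - 723993 = -243825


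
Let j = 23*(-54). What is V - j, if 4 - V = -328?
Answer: 1574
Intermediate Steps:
V = 332 (V = 4 - 1*(-328) = 4 + 328 = 332)
j = -1242
V - j = 332 - 1*(-1242) = 332 + 1242 = 1574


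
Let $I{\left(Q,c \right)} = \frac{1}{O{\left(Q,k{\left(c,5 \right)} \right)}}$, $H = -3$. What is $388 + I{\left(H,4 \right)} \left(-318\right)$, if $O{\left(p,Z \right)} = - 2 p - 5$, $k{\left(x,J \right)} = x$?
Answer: $70$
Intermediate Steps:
$O{\left(p,Z \right)} = -5 - 2 p$
$I{\left(Q,c \right)} = \frac{1}{-5 - 2 Q}$
$388 + I{\left(H,4 \right)} \left(-318\right) = 388 + - \frac{1}{5 + 2 \left(-3\right)} \left(-318\right) = 388 + - \frac{1}{5 - 6} \left(-318\right) = 388 + - \frac{1}{-1} \left(-318\right) = 388 + \left(-1\right) \left(-1\right) \left(-318\right) = 388 + 1 \left(-318\right) = 388 - 318 = 70$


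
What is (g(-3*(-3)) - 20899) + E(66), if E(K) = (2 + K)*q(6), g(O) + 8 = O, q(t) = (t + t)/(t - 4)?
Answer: -20490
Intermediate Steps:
q(t) = 2*t/(-4 + t) (q(t) = (2*t)/(-4 + t) = 2*t/(-4 + t))
g(O) = -8 + O
E(K) = 12 + 6*K (E(K) = (2 + K)*(2*6/(-4 + 6)) = (2 + K)*(2*6/2) = (2 + K)*(2*6*(½)) = (2 + K)*6 = 12 + 6*K)
(g(-3*(-3)) - 20899) + E(66) = ((-8 - 3*(-3)) - 20899) + (12 + 6*66) = ((-8 + 9) - 20899) + (12 + 396) = (1 - 20899) + 408 = -20898 + 408 = -20490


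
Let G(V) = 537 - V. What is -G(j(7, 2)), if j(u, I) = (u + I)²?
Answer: -456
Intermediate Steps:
j(u, I) = (I + u)²
-G(j(7, 2)) = -(537 - (2 + 7)²) = -(537 - 1*9²) = -(537 - 1*81) = -(537 - 81) = -1*456 = -456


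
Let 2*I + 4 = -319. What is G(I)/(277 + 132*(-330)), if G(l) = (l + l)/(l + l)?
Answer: -1/43283 ≈ -2.3104e-5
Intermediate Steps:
I = -323/2 (I = -2 + (1/2)*(-319) = -2 - 319/2 = -323/2 ≈ -161.50)
G(l) = 1 (G(l) = (2*l)/((2*l)) = (2*l)*(1/(2*l)) = 1)
G(I)/(277 + 132*(-330)) = 1/(277 + 132*(-330)) = 1/(277 - 43560) = 1/(-43283) = 1*(-1/43283) = -1/43283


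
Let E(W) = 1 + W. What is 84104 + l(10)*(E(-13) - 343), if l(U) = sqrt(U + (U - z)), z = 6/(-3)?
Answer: 84104 - 355*sqrt(22) ≈ 82439.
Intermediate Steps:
z = -2 (z = 6*(-1/3) = -2)
l(U) = sqrt(2 + 2*U) (l(U) = sqrt(U + (U - 1*(-2))) = sqrt(U + (U + 2)) = sqrt(U + (2 + U)) = sqrt(2 + 2*U))
84104 + l(10)*(E(-13) - 343) = 84104 + sqrt(2 + 2*10)*((1 - 13) - 343) = 84104 + sqrt(2 + 20)*(-12 - 343) = 84104 + sqrt(22)*(-355) = 84104 - 355*sqrt(22)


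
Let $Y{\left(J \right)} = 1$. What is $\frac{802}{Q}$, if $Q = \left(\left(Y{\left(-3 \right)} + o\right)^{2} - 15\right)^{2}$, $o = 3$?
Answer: $802$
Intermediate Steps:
$Q = 1$ ($Q = \left(\left(1 + 3\right)^{2} - 15\right)^{2} = \left(4^{2} - 15\right)^{2} = \left(16 - 15\right)^{2} = 1^{2} = 1$)
$\frac{802}{Q} = \frac{802}{1} = 802 \cdot 1 = 802$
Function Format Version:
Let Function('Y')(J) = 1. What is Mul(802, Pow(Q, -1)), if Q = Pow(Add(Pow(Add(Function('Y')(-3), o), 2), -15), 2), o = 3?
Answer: 802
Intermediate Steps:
Q = 1 (Q = Pow(Add(Pow(Add(1, 3), 2), -15), 2) = Pow(Add(Pow(4, 2), -15), 2) = Pow(Add(16, -15), 2) = Pow(1, 2) = 1)
Mul(802, Pow(Q, -1)) = Mul(802, Pow(1, -1)) = Mul(802, 1) = 802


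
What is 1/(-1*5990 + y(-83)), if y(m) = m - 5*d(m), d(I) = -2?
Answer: -1/6063 ≈ -0.00016493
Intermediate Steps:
y(m) = 10 + m (y(m) = m - 5*(-2) = m + 10 = 10 + m)
1/(-1*5990 + y(-83)) = 1/(-1*5990 + (10 - 83)) = 1/(-5990 - 73) = 1/(-6063) = -1/6063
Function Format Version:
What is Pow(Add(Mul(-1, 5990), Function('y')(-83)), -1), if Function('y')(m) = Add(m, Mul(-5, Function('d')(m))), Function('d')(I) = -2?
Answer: Rational(-1, 6063) ≈ -0.00016493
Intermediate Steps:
Function('y')(m) = Add(10, m) (Function('y')(m) = Add(m, Mul(-5, -2)) = Add(m, 10) = Add(10, m))
Pow(Add(Mul(-1, 5990), Function('y')(-83)), -1) = Pow(Add(Mul(-1, 5990), Add(10, -83)), -1) = Pow(Add(-5990, -73), -1) = Pow(-6063, -1) = Rational(-1, 6063)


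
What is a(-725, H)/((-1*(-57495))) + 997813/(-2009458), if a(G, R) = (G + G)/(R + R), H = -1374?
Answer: -3941195211632/7937171215677 ≈ -0.49655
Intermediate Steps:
a(G, R) = G/R (a(G, R) = (2*G)/((2*R)) = (2*G)*(1/(2*R)) = G/R)
a(-725, H)/((-1*(-57495))) + 997813/(-2009458) = (-725/(-1374))/((-1*(-57495))) + 997813/(-2009458) = -725*(-1/1374)/57495 + 997813*(-1/2009458) = (725/1374)*(1/57495) - 997813/2009458 = 145/15799626 - 997813/2009458 = -3941195211632/7937171215677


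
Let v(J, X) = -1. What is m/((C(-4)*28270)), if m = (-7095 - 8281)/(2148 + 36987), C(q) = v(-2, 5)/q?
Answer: -30752/553173225 ≈ -5.5592e-5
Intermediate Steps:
C(q) = -1/q
m = -15376/39135 ≈ -0.39290
m/((C(-4)*28270)) = -15376/(39135*(-1/(-4)*28270)) = -15376/(39135*(-1*(-¼)*28270)) = -15376/(39135*((¼)*28270)) = -15376/(39135*14135/2) = -15376/39135*2/14135 = -30752/553173225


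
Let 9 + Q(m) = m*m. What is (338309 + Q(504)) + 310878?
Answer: 903194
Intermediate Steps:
Q(m) = -9 + m² (Q(m) = -9 + m*m = -9 + m²)
(338309 + Q(504)) + 310878 = (338309 + (-9 + 504²)) + 310878 = (338309 + (-9 + 254016)) + 310878 = (338309 + 254007) + 310878 = 592316 + 310878 = 903194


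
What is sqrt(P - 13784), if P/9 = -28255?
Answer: 7*I*sqrt(5471) ≈ 517.76*I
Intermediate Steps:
P = -254295 (P = 9*(-28255) = -254295)
sqrt(P - 13784) = sqrt(-254295 - 13784) = sqrt(-268079) = 7*I*sqrt(5471)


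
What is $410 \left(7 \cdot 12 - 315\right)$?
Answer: $-94710$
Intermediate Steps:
$410 \left(7 \cdot 12 - 315\right) = 410 \left(84 - 315\right) = 410 \left(-231\right) = -94710$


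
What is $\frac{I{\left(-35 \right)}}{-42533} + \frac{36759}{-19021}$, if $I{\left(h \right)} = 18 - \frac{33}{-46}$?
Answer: $- \frac{3127653141}{1618040386} \approx -1.933$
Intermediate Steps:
$I{\left(h \right)} = \frac{861}{46}$ ($I{\left(h \right)} = 18 - - \frac{33}{46} = 18 + \frac{33}{46} = \frac{861}{46}$)
$\frac{I{\left(-35 \right)}}{-42533} + \frac{36759}{-19021} = \frac{861}{46 \left(-42533\right)} + \frac{36759}{-19021} = \frac{861}{46} \left(- \frac{1}{42533}\right) + 36759 \left(- \frac{1}{19021}\right) = - \frac{861}{1956518} - \frac{36759}{19021} = - \frac{3127653141}{1618040386}$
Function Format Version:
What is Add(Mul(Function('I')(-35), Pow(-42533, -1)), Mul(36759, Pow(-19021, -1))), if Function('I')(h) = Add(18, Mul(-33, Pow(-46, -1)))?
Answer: Rational(-3127653141, 1618040386) ≈ -1.9330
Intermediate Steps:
Function('I')(h) = Rational(861, 46) (Function('I')(h) = Add(18, Mul(-33, Rational(-1, 46))) = Add(18, Rational(33, 46)) = Rational(861, 46))
Add(Mul(Function('I')(-35), Pow(-42533, -1)), Mul(36759, Pow(-19021, -1))) = Add(Mul(Rational(861, 46), Pow(-42533, -1)), Mul(36759, Pow(-19021, -1))) = Add(Mul(Rational(861, 46), Rational(-1, 42533)), Mul(36759, Rational(-1, 19021))) = Add(Rational(-861, 1956518), Rational(-36759, 19021)) = Rational(-3127653141, 1618040386)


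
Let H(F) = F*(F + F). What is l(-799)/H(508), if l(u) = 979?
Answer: 979/516128 ≈ 0.0018968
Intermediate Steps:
H(F) = 2*F² (H(F) = F*(2*F) = 2*F²)
l(-799)/H(508) = 979/((2*508²)) = 979/((2*258064)) = 979/516128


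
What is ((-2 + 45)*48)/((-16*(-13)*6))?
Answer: 43/26 ≈ 1.6538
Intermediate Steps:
((-2 + 45)*48)/((-16*(-13)*6)) = (43*48)/((208*6)) = 2064/1248 = 2064*(1/1248) = 43/26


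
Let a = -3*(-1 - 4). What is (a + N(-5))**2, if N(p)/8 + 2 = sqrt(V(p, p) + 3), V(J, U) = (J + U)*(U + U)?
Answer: 6593 - 16*sqrt(103) ≈ 6430.6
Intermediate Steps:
V(J, U) = 2*U*(J + U) (V(J, U) = (J + U)*(2*U) = 2*U*(J + U))
a = 15 (a = -3*(-5) = 15)
N(p) = -16 + 8*sqrt(3 + 4*p**2) (N(p) = -16 + 8*sqrt(2*p*(p + p) + 3) = -16 + 8*sqrt(2*p*(2*p) + 3) = -16 + 8*sqrt(4*p**2 + 3) = -16 + 8*sqrt(3 + 4*p**2))
(a + N(-5))**2 = (15 + (-16 + 8*sqrt(3 + 4*(-5)**2)))**2 = (15 + (-16 + 8*sqrt(3 + 4*25)))**2 = (15 + (-16 + 8*sqrt(3 + 100)))**2 = (15 + (-16 + 8*sqrt(103)))**2 = (-1 + 8*sqrt(103))**2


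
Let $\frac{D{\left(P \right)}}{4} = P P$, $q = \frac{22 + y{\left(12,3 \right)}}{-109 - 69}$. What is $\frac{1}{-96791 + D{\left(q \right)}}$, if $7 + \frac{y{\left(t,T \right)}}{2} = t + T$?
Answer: $- \frac{7921}{766680067} \approx -1.0332 \cdot 10^{-5}$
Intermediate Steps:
$y{\left(t,T \right)} = -14 + 2 T + 2 t$ ($y{\left(t,T \right)} = -14 + 2 \left(t + T\right) = -14 + 2 \left(T + t\right) = -14 + \left(2 T + 2 t\right) = -14 + 2 T + 2 t$)
$q = - \frac{19}{89}$ ($q = \frac{22 + \left(-14 + 2 \cdot 3 + 2 \cdot 12\right)}{-109 - 69} = \frac{22 + \left(-14 + 6 + 24\right)}{-178} = \left(22 + 16\right) \left(- \frac{1}{178}\right) = 38 \left(- \frac{1}{178}\right) = - \frac{19}{89} \approx -0.21348$)
$D{\left(P \right)} = 4 P^{2}$ ($D{\left(P \right)} = 4 P P = 4 P^{2}$)
$\frac{1}{-96791 + D{\left(q \right)}} = \frac{1}{-96791 + 4 \left(- \frac{19}{89}\right)^{2}} = \frac{1}{-96791 + 4 \cdot \frac{361}{7921}} = \frac{1}{-96791 + \frac{1444}{7921}} = \frac{1}{- \frac{766680067}{7921}} = - \frac{7921}{766680067}$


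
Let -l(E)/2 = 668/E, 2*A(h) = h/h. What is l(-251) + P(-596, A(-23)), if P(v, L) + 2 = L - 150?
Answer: -73381/502 ≈ -146.18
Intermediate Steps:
A(h) = ½ (A(h) = (h/h)/2 = (½)*1 = ½)
P(v, L) = -152 + L (P(v, L) = -2 + (L - 150) = -2 + (-150 + L) = -152 + L)
l(E) = -1336/E
l(-251) + P(-596, A(-23)) = -1336/(-251) + (-152 + ½) = -1336*(-1/251) - 303/2 = 1336/251 - 303/2 = -73381/502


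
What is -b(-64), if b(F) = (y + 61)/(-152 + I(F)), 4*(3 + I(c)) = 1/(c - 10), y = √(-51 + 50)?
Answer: 18056/45881 + 296*I/45881 ≈ 0.39354 + 0.0064515*I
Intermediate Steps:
y = I (y = √(-1) = I ≈ 1.0*I)
I(c) = -3 + 1/(4*(-10 + c)) (I(c) = -3 + 1/(4*(c - 10)) = -3 + 1/(4*(-10 + c)))
b(F) = (61 + I)/(-152 + (121 - 12*F)/(4*(-10 + F))) (b(F) = (I + 61)/(-152 + (121 - 12*F)/(4*(-10 + F))) = (61 + I)/(-152 + (121 - 12*F)/(4*(-10 + F))))
-b(-64) = -(-4)*(-10 - 64)*(61 + I)/(-6201 + 620*(-64)) = -(-4)*(-74)*(61 + I)/(-6201 - 39680) = -(-4)*(-74)*(61 + I)/(-45881) = -(-4)*(-1)*(-74)*(61 + I)/45881 = -(-18056/45881 - 296*I/45881) = 18056/45881 + 296*I/45881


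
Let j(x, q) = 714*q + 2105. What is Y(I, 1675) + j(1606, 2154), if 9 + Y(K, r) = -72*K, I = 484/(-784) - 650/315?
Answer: 75472006/49 ≈ 1.5402e+6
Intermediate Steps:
j(x, q) = 2105 + 714*q
I = -4729/1764 (I = 484*(-1/784) - 650*1/315 = -121/196 - 130/63 = -4729/1764 ≈ -2.6808)
Y(K, r) = -9 - 72*K
Y(I, 1675) + j(1606, 2154) = (-9 - 72*(-4729/1764)) + (2105 + 714*2154) = (-9 + 9458/49) + (2105 + 1537956) = 9017/49 + 1540061 = 75472006/49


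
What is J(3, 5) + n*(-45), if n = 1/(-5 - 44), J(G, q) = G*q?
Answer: 780/49 ≈ 15.918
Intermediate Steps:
n = -1/49 (n = 1/(-49) = -1/49 ≈ -0.020408)
J(3, 5) + n*(-45) = 3*5 - 1/49*(-45) = 15 + 45/49 = 780/49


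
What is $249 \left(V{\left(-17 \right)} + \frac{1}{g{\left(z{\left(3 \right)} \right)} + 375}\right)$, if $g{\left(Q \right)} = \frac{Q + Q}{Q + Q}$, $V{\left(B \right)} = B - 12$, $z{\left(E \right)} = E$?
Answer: $- \frac{2714847}{376} \approx -7220.3$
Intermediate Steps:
$V{\left(B \right)} = -12 + B$ ($V{\left(B \right)} = B - 12 = -12 + B$)
$g{\left(Q \right)} = 1$ ($g{\left(Q \right)} = \frac{2 Q}{2 Q} = 2 Q \frac{1}{2 Q} = 1$)
$249 \left(V{\left(-17 \right)} + \frac{1}{g{\left(z{\left(3 \right)} \right)} + 375}\right) = 249 \left(\left(-12 - 17\right) + \frac{1}{1 + 375}\right) = 249 \left(-29 + \frac{1}{376}\right) = 249 \left(- \frac{10903}{376}\right) = - \frac{2714847}{376}$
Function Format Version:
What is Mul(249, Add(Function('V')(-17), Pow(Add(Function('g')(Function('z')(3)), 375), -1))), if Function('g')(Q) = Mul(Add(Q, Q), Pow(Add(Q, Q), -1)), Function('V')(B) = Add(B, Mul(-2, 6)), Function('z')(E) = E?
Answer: Rational(-2714847, 376) ≈ -7220.3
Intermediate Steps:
Function('V')(B) = Add(-12, B) (Function('V')(B) = Add(B, -12) = Add(-12, B))
Function('g')(Q) = 1 (Function('g')(Q) = Mul(Mul(2, Q), Pow(Mul(2, Q), -1)) = Mul(Mul(2, Q), Mul(Rational(1, 2), Pow(Q, -1))) = 1)
Mul(249, Add(Function('V')(-17), Pow(Add(Function('g')(Function('z')(3)), 375), -1))) = Mul(249, Add(Add(-12, -17), Pow(Add(1, 375), -1))) = Mul(249, Add(-29, Pow(376, -1))) = Mul(249, Add(-29, Rational(1, 376))) = Mul(249, Rational(-10903, 376)) = Rational(-2714847, 376)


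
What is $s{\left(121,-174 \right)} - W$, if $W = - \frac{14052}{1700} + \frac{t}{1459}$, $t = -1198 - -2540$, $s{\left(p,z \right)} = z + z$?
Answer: $- \frac{211230983}{620075} \approx -340.65$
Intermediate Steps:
$s{\left(p,z \right)} = 2 z$
$t = 1342$ ($t = -1198 + 2540 = 1342$)
$W = - \frac{4555117}{620075}$ ($W = - \frac{14052}{1700} + \frac{1342}{1459} = \left(-14052\right) \frac{1}{1700} + 1342 \cdot \frac{1}{1459} = - \frac{3513}{425} + \frac{1342}{1459} = - \frac{4555117}{620075} \approx -7.3461$)
$s{\left(121,-174 \right)} - W = 2 \left(-174\right) - - \frac{4555117}{620075} = -348 + \frac{4555117}{620075} = - \frac{211230983}{620075}$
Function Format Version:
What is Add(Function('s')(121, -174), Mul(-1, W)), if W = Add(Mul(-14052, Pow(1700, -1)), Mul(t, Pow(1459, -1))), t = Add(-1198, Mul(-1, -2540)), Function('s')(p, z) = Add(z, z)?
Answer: Rational(-211230983, 620075) ≈ -340.65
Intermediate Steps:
Function('s')(p, z) = Mul(2, z)
t = 1342 (t = Add(-1198, 2540) = 1342)
W = Rational(-4555117, 620075) (W = Add(Mul(-14052, Pow(1700, -1)), Mul(1342, Pow(1459, -1))) = Add(Mul(-14052, Rational(1, 1700)), Mul(1342, Rational(1, 1459))) = Add(Rational(-3513, 425), Rational(1342, 1459)) = Rational(-4555117, 620075) ≈ -7.3461)
Add(Function('s')(121, -174), Mul(-1, W)) = Add(Mul(2, -174), Mul(-1, Rational(-4555117, 620075))) = Add(-348, Rational(4555117, 620075)) = Rational(-211230983, 620075)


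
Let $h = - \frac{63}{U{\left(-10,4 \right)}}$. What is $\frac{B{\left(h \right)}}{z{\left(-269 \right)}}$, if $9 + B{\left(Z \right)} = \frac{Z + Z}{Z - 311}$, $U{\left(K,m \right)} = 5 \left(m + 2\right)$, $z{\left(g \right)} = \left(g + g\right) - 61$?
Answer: $\frac{28137}{1875469} \approx 0.015003$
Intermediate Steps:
$z{\left(g \right)} = -61 + 2 g$ ($z{\left(g \right)} = 2 g - 61 = -61 + 2 g$)
$U{\left(K,m \right)} = 10 + 5 m$ ($U{\left(K,m \right)} = 5 \left(2 + m\right) = 10 + 5 m$)
$h = - \frac{21}{10}$ ($h = - \frac{63}{10 + 5 \cdot 4} = - \frac{63}{10 + 20} = - \frac{63}{30} = \left(-63\right) \frac{1}{30} = - \frac{21}{10} \approx -2.1$)
$B{\left(Z \right)} = -9 + \frac{2 Z}{-311 + Z}$ ($B{\left(Z \right)} = -9 + \frac{Z + Z}{Z - 311} = -9 + \frac{2 Z}{-311 + Z}$)
$\frac{B{\left(h \right)}}{z{\left(-269 \right)}} = \frac{\frac{1}{-311 - \frac{21}{10}} \left(2799 - - \frac{147}{10}\right)}{-61 + 2 \left(-269\right)} = \frac{\frac{1}{- \frac{3131}{10}} \left(2799 + \frac{147}{10}\right)}{-61 - 538} = \frac{\left(- \frac{10}{3131}\right) \frac{28137}{10}}{-599} = \left(- \frac{28137}{3131}\right) \left(- \frac{1}{599}\right) = \frac{28137}{1875469}$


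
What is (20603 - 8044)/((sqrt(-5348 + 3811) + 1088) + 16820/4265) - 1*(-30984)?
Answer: 26925049484486484/868676454217 - 9138041431*I*sqrt(1537)/868676454217 ≈ 30996.0 - 0.41241*I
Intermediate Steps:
(20603 - 8044)/((sqrt(-5348 + 3811) + 1088) + 16820/4265) - 1*(-30984) = 12559/((sqrt(-1537) + 1088) + 16820*(1/4265)) + 30984 = 12559/((I*sqrt(1537) + 1088) + 3364/853) + 30984 = 12559/((1088 + I*sqrt(1537)) + 3364/853) + 30984 = 12559/(931428/853 + I*sqrt(1537)) + 30984 = 30984 + 12559/(931428/853 + I*sqrt(1537))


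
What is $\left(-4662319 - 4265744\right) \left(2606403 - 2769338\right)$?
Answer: $1454693944905$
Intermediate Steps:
$\left(-4662319 - 4265744\right) \left(2606403 - 2769338\right) = \left(-8928063\right) \left(-162935\right) = 1454693944905$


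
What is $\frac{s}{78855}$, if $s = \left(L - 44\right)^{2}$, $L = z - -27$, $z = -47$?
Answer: $\frac{4096}{78855} \approx 0.051943$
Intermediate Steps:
$L = -20$ ($L = -47 - -27 = -47 + 27 = -20$)
$s = 4096$ ($s = \left(-20 - 44\right)^{2} = \left(-64\right)^{2} = 4096$)
$\frac{s}{78855} = \frac{4096}{78855}$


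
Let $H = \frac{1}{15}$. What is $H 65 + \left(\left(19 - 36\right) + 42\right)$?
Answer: $\frac{88}{3} \approx 29.333$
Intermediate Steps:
$H = \frac{1}{15} \approx 0.066667$
$H 65 + \left(\left(19 - 36\right) + 42\right) = \frac{1}{15} \cdot 65 + \left(\left(19 - 36\right) + 42\right) = \frac{13}{3} + \left(-17 + 42\right) = \frac{13}{3} + 25 = \frac{88}{3}$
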